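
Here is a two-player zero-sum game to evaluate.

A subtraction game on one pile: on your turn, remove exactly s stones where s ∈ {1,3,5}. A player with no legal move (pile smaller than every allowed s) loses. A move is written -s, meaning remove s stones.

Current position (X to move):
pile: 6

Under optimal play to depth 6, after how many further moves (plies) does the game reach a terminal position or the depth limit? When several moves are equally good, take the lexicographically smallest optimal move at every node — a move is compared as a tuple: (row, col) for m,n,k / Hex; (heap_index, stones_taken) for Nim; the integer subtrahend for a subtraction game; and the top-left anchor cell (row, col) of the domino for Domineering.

p1 X@[6]: -1[5]-1* -3[3]-1 -5[1]-1
p2 O@[5]: -1[4]+1* -3[2]+1 -5[0]+1
p3 X@[4]: -1[3]-1* -3[1]-1
p4 O@[3]: -1[2]+1* -3[0]+1
p5 X@[2]: -1[1]-1*
p6 O@[1]: -1[0]+1*
p7 X@[0] terminal -1; root [6] d6

PV length from [6]: 6 plies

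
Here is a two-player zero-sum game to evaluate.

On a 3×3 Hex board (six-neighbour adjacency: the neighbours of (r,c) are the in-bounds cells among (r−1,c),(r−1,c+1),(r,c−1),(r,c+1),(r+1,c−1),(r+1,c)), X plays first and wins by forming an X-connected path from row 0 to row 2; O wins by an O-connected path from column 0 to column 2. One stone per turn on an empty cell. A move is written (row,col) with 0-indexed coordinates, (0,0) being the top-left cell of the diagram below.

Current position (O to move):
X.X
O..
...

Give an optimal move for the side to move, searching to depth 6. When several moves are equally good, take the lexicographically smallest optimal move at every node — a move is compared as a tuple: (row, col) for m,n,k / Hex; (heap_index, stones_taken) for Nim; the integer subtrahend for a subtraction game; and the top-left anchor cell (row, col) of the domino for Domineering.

p1 O@[X.X/O../...]: (0,1)[XOX/O../...]-1 (1,1)[X.X/OO./...]-1 (1,2)[X.X/O.O/...]-1 (2,0)[X.X/O../O..]-1 (2,1)[X.X/O../.O.]+1* (2,2)[X.X/O../..O]-1
p2 X@[X.X/O../.O.]: (0,1)[XXX/O../.O.]-1* (1,1)[X.X/OX./.O.]-1 (1,2)[X.X/O.X/.O.]-1 (2,0)[X.X/O../XO.]-1 (2,2)[X.X/O../.OX]-1
p3 O@[XXX/O../.O.]: (1,1)[XXX/OO./.O.]+1* (1,2)[XXX/O.O/.O.]+1 (2,0)[XXX/O../OO.]+1 (2,2)[XXX/O../.OO]+1
p4 X@[XXX/OO./.O.]: (1,2)[XXX/OOX/.O.]-1* (2,0)[XXX/OO./XO.]-1 (2,2)[XXX/OO./.OX]-1
p5 O@[XXX/OOX/.O.]: (2,0)[XXX/OOX/OO.]-1 (2,2)[XXX/OOX/.OO]+1*
p6 X@[XXX/OOX/.OO] terminal -1; root [X.X/O../...] d6

O's best at [X.X/O../...]: (2,1)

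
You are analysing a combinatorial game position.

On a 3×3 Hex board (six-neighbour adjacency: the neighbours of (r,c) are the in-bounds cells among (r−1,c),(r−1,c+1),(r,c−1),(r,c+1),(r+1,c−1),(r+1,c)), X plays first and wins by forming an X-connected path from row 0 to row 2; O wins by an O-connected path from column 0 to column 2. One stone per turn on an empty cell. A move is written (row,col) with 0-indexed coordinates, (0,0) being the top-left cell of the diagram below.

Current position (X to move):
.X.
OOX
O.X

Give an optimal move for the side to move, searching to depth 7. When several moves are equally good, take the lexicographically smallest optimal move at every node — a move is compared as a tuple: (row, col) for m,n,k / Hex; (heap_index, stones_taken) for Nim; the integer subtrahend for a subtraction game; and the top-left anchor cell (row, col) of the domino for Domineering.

[.X./OOX/O.X] X move#1: (0,0):-1/XX./OOX/O.X, (0,2):+1/.XX/OOX/O.X*, (2,1):-1/.X./OOX/OXX
[.XX/OOX/O.X] end (terminal -1, O#2); searched .X./OOX/O.X to 7

X's best at [.X./OOX/O.X]: (0,2)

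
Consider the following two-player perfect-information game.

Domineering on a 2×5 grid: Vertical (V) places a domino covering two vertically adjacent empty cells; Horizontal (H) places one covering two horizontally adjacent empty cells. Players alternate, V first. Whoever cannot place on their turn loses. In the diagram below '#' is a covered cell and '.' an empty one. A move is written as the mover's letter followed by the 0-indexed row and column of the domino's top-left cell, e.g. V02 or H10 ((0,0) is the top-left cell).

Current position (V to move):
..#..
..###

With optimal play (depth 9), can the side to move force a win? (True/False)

V winning at [..#../..###]: True

p1 V@[..#../..###]: V00[#.#../#.###]+1* V01[.##../.####]+1
p2 H@[#.#../#.###]: H03[#.###/#.###]-1*
p3 V@[#.###/#.###]: V01[#####/#####]+1*
p4 H@[#####/#####] terminal -1; root [..#../..###] d9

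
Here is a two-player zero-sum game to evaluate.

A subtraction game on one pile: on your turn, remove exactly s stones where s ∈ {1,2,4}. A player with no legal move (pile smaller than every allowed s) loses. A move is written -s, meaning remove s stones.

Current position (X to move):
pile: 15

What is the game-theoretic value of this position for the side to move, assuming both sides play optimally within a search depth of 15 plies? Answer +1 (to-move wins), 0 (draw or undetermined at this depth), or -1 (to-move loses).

value(15, X) = -1

[15] X move#1: -1:-1/14*, -2:-1/13, -4:-1/11
[14] O move#2: -1:-1/13, -2:+1/12*, -4:-1/10
[12] X move#3: -1:-1/11*, -2:-1/10, -4:-1/8
[11] O move#4: -1:-1/10, -2:+1/9*, -4:-1/7
[9] X move#5: -1:-1/8*, -2:-1/7, -4:-1/5
[8] O move#6: -1:-1/7, -2:+1/6*, -4:-1/4
[6] X move#7: -1:-1/5*, -2:-1/4, -4:-1/2
[5] O move#8: -1:-1/4, -2:+1/3*, -4:-1/1
[3] X move#9: -1:-1/2*, -2:-1/1
[2] O move#10: -1:-1/1, -2:+1/0*
[0] end (terminal -1, X#11); searched 15 to 15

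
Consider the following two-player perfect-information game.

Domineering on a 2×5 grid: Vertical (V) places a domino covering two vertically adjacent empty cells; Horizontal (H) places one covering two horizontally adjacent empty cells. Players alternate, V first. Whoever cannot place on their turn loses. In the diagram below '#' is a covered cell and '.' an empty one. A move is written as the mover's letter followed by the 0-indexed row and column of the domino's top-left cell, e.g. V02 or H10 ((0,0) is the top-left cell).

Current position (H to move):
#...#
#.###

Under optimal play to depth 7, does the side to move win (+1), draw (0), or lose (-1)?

p1 H@[#...#/#.###]: H01[###.#/#.###]+1* H02[#.###/#.###]-1
p2 V@[###.#/#.###] terminal -1; root [#...#/#.###] d7

value(#...#/#.###, H) = +1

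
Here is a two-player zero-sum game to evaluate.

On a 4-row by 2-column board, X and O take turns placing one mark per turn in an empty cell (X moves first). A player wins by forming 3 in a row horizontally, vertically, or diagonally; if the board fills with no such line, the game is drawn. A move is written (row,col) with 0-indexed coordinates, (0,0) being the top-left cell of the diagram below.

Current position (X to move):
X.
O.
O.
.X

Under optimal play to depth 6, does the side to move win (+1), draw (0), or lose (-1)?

ply 1, X at X./O./O./.X | (0,1)=-1→XX/O./O./.X; (1,1)=-1→X./OX/O./.X; (2,1)=-1→X./O./OX/.X; (3,0)=+0→X./O./O./XX*
ply 2, O at X./O./O./XX | (0,1)=+0→XO/O./O./XX*; (1,1)=+0→X./OO/O./XX; (2,1)=+0→X./O./OO/XX
ply 3, X at XO/O./O./XX | (1,1)=+0→XO/OX/O./XX*; (2,1)=+0→XO/O./OX/XX
ply 4, O at XO/OX/O./XX | (2,1)=+0→XO/OX/OO/XX*
ply 5: XO/OX/OO/XX is terminal +0 (X); from X./O./O./.X depth 6

value(X./O./O./.X, X) = 0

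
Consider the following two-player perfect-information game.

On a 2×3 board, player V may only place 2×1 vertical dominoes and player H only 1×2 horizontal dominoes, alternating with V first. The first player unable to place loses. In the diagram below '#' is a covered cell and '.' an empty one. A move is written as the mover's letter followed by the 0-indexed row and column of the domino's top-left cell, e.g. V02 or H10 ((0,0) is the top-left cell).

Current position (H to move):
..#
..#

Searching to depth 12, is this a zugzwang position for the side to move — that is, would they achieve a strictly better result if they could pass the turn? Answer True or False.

zugzwang(..#/..#, H) = False

[..#/..#] H move#1: H00:+1/###/..#*, H10:+1/..#/###
[###/..#] end (terminal -1, V#2); searched ..#/..# to 12
suppose H passes — search the same position with V to move:
pass> [..#/..#] V move#1: V00:+1/#.#/#.#*, V01:+1/.##/.##
pass> [#.#/#.#] end (terminal -1, H#2); searched ..#/..# to 12
for H: play +1, pass -1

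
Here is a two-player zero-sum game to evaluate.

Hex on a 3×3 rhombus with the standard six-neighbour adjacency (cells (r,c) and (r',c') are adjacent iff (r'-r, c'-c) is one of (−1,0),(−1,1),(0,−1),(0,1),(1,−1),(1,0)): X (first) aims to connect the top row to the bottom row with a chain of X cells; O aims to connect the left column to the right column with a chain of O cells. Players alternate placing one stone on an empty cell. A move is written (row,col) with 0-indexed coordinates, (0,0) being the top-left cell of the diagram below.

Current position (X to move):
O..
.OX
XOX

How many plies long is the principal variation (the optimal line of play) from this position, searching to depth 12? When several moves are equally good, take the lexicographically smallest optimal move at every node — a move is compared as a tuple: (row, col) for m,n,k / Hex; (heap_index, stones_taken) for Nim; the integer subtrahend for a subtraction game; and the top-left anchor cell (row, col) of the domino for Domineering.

[O../.OX/XOX] X move#1: (0,1):+1/OX./.OX/XOX*, (0,2):+1/O.X/.OX/XOX, (1,0):+1/O../XOX/XOX
[OX./.OX/XOX] O move#2: (0,2):-1/OXO/.OX/XOX*, (1,0):-1/OX./OOX/XOX
[OXO/.OX/XOX] X move#3: (1,0):+1/OXO/XOX/XOX*
[OXO/XOX/XOX] end (terminal -1, O#4); searched O../.OX/XOX to 12

PV length from [O../.OX/XOX]: 3 plies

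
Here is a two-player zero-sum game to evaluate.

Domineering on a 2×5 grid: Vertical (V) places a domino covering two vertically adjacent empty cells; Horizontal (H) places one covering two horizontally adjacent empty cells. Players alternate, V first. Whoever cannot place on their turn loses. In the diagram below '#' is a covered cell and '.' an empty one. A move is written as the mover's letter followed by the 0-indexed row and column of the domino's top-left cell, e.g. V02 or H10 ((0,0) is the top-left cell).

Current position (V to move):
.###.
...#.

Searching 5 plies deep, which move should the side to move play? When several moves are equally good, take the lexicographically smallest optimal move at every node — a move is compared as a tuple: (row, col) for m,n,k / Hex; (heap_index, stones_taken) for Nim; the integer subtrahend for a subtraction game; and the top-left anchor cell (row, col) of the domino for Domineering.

p1 V@[.###./...#.]: V00[####./#..#.]+1* V04[.####/...##]-1
p2 H@[####./#..#.]: H11[####./####.]-1*
p3 V@[####./####.]: V04[#####/#####]+1*
p4 H@[#####/#####] terminal -1; root [.###./...#.] d5

V's best at [.###./...#.]: V00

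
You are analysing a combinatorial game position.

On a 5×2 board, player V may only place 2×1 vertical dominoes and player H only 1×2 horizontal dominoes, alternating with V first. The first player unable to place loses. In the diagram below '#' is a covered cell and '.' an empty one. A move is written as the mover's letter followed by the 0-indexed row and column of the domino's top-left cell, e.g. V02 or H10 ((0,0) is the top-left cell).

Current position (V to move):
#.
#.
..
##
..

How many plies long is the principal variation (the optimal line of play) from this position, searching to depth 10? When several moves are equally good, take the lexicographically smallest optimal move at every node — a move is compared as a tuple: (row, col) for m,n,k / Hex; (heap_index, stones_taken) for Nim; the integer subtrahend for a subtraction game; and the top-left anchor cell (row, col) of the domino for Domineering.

p1 V@[#./#./../##/..]: V01[##/##/../##/..]-1* V11[#./##/.#/##/..]-1
p2 H@[##/##/../##/..]: H20[##/##/##/##/..]+1* H40[##/##/../##/##]+1
p3 V@[##/##/##/##/..] terminal -1; root [#./#./../##/..] d10

PV length from [#./#./../##/..]: 2 plies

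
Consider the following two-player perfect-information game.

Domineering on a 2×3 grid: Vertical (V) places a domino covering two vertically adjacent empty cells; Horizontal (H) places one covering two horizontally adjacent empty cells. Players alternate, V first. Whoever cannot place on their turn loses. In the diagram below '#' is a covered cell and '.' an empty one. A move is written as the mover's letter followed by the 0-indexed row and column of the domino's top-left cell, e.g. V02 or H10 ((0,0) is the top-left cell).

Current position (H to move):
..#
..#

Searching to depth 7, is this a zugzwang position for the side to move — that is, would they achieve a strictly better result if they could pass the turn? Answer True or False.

zugzwang(..#/..#, H) = False

[..#/..#] H move#1: H00:+1/###/..#*, H10:+1/..#/###
[###/..#] end (terminal -1, V#2); searched ..#/..# to 7
suppose H passes — search the same position with V to move:
pass> [..#/..#] V move#1: V00:+1/#.#/#.#*, V01:+1/.##/.##
pass> [#.#/#.#] end (terminal -1, H#2); searched ..#/..# to 7
for H: play +1, pass -1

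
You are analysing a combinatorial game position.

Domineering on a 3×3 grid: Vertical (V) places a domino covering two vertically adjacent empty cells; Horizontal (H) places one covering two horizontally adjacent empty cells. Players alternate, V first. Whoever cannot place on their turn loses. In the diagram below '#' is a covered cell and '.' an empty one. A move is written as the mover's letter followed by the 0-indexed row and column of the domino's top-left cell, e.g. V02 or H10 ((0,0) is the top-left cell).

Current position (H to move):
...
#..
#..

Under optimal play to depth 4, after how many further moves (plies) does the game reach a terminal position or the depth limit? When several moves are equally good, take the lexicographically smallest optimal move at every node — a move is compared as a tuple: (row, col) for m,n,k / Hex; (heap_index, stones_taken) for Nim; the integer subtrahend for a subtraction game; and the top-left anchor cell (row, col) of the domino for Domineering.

ply 1, H at .../#../#.. | H00=-1→##./#../#..; H01=-1→.##/#../#..; H11=+1→.../###/#..*; H21=-1→.../#../###
ply 2: .../###/#.. is terminal -1 (V); from .../#../#.. depth 4

PV length from [.../#../#..]: 1 ply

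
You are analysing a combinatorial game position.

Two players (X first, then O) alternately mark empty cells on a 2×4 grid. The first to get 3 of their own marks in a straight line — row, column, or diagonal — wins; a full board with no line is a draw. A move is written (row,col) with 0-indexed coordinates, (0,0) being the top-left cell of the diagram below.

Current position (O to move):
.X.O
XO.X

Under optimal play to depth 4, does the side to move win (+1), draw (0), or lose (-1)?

p1 O@[.X.O/XO.X]: (0,0)[OX.O/XO.X]+0* (0,2)[.XOO/XO.X]+0 (1,2)[.X.O/XOOX]+0
p2 X@[OX.O/XO.X]: (0,2)[OXXO/XO.X]+0* (1,2)[OX.O/XOXX]+0
p3 O@[OXXO/XO.X]: (1,2)[OXXO/XOOX]+0*
p4 X@[OXXO/XOOX] terminal +0; root [.X.O/XO.X] d4

value(.X.O/XO.X, O) = 0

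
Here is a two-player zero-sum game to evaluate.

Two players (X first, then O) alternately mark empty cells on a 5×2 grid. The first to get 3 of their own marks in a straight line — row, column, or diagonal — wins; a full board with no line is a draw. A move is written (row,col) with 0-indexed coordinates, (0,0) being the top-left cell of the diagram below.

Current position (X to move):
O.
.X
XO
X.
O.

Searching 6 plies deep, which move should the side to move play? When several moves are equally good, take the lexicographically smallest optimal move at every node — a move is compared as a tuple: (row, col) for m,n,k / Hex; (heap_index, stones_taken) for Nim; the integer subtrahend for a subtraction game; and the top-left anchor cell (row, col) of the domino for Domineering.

X's best at [O./.X/XO/X./O.]: (1,0)

p1 X@[O./.X/XO/X./O.]: (0,1)[OX/.X/XO/X./O.]+0 (1,0)[O./XX/XO/X./O.]+1* (3,1)[O./.X/XO/XX/O.]+0 (4,1)[O./.X/XO/X./OX]+0
p2 O@[O./XX/XO/X./O.] terminal -1; root [O./.X/XO/X./O.] d6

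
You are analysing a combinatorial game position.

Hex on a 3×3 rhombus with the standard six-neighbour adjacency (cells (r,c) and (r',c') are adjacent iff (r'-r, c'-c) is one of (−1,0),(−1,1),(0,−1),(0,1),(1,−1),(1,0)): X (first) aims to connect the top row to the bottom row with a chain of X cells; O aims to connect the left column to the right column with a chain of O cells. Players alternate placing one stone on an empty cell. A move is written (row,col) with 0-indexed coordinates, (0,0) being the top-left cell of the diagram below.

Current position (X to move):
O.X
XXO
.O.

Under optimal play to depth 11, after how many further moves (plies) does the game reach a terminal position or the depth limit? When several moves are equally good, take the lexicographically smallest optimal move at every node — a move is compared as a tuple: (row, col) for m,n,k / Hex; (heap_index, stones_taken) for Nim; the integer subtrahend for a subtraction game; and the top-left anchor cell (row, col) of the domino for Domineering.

ply 1, X at O.X/XXO/.O. | (0,1)=-1→OXX/XXO/.O.; (2,0)=+1→O.X/XXO/XO.*; (2,2)=-1→O.X/XXO/.OX
ply 2: O.X/XXO/XO. is terminal -1 (O); from O.X/XXO/.O. depth 11

PV length from [O.X/XXO/.O.]: 1 ply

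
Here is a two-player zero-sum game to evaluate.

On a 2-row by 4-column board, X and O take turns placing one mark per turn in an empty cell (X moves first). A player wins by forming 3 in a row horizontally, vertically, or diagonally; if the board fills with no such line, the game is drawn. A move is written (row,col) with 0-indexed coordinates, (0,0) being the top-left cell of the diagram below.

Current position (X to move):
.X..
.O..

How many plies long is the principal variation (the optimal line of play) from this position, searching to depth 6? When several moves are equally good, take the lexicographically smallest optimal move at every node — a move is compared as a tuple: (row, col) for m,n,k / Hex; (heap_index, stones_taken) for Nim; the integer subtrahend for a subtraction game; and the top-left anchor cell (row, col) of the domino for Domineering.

[.X../.O..] X move#1: (0,0):+0/XX../.O.., (0,2):+1/.XX./.O..*, (0,3):+0/.X.X/.O.., (1,0):+0/.X../XO.., (1,2):+0/.X../.OX., (1,3):+0/.X../.O.X
[.XX./.O..] O move#2: (0,0):-1/OXX./.O..*, (0,3):-1/.XXO/.O.., (1,0):-1/.XX./OO.., (1,2):-1/.XX./.OO., (1,3):-1/.XX./.O.O
[OXX./.O..] X move#3: (0,3):+1/OXXX/.O..*, (1,0):+0/OXX./XO.., (1,2):+0/OXX./.OX., (1,3):+0/OXX./.O.X
[OXXX/.O..] end (terminal -1, O#4); searched .X../.O.. to 6

PV length from [.X../.O..]: 3 plies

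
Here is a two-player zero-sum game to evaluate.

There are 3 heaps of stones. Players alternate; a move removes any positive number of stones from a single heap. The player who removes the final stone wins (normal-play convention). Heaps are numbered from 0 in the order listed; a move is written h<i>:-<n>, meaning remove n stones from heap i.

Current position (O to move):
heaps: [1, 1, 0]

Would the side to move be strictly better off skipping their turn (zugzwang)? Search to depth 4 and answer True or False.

zugzwang((1,1,0), O) = True

ply 1, O at (1,1,0) | h0:-1=-1→(0,1,0)*; h1:-1=-1→(1,0,0)
ply 2, X at (0,1,0) | h1:-1=+1→(0,0,0)*
ply 3: (0,0,0) is terminal -1 (O); from (1,1,0) depth 4
suppose O passes — search the same position with X to move:
pass> ply 1, X at (1,1,0) | h0:-1=-1→(0,1,0)*; h1:-1=-1→(1,0,0)
pass> ply 2, O at (0,1,0) | h1:-1=+1→(0,0,0)*
pass> ply 3: (0,0,0) is terminal -1 (X); from (1,1,0) depth 4
for O: play -1, pass +1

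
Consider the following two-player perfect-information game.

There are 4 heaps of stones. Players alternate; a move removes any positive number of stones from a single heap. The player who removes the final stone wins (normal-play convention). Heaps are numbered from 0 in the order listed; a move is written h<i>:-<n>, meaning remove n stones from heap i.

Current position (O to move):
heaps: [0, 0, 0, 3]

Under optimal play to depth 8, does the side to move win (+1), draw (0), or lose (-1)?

[(0,0,0,3)] O move#1: h3:-1:-1/(0,0,0,2), h3:-2:-1/(0,0,0,1), h3:-3:+1/(0,0,0,0)*
[(0,0,0,0)] end (terminal -1, X#2); searched (0,0,0,3) to 8

value((0,0,0,3), O) = +1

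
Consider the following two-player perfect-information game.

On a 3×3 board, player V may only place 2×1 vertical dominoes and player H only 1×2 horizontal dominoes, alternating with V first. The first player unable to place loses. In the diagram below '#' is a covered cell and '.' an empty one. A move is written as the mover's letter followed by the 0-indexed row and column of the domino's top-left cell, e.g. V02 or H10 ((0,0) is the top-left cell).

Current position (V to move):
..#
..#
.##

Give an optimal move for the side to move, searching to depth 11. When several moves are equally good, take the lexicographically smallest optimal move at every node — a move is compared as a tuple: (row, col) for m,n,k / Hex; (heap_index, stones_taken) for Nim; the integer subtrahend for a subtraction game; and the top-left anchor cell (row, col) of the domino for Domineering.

ply 1, V at ..#/..#/.## | V00=+1→#.#/#.#/.##*; V01=+1→.##/.##/.##; V10=-1→..#/#.#/###
ply 2: #.#/#.#/.## is terminal -1 (H); from ..#/..#/.## depth 11

V's best at [..#/..#/.##]: V00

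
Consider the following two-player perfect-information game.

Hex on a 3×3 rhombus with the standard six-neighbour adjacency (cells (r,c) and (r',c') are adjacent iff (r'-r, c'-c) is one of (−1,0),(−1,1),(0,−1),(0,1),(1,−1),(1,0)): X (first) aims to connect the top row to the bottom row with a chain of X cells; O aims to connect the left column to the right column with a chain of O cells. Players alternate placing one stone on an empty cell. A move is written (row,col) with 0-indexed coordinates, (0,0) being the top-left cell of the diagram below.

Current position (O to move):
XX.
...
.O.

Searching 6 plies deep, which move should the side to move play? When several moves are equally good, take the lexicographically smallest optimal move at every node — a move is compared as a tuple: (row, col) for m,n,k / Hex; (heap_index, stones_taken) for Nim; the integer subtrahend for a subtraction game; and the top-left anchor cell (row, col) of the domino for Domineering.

O's best at [XX./.../.O.]: (1,0)

p1 O@[XX./.../.O.]: (0,2)[XXO/.../.O.]-1 (1,0)[XX./O../.O.]+1* (1,1)[XX./.O./.O.]+1 (1,2)[XX./..O/.O.]-1 (2,0)[XX./.../OO.]+1 (2,2)[XX./.../.OO]-1
p2 X@[XX./O../.O.]: (0,2)[XXX/O../.O.]-1* (1,1)[XX./OX./.O.]-1 (1,2)[XX./O.X/.O.]-1 (2,0)[XX./O../XO.]-1 (2,2)[XX./O../.OX]-1
p3 O@[XXX/O../.O.]: (1,1)[XXX/OO./.O.]+1* (1,2)[XXX/O.O/.O.]+1 (2,0)[XXX/O../OO.]+1 (2,2)[XXX/O../.OO]+1
p4 X@[XXX/OO./.O.]: (1,2)[XXX/OOX/.O.]-1* (2,0)[XXX/OO./XO.]-1 (2,2)[XXX/OO./.OX]-1
p5 O@[XXX/OOX/.O.]: (2,0)[XXX/OOX/OO.]-1 (2,2)[XXX/OOX/.OO]+1*
p6 X@[XXX/OOX/.OO] terminal -1; root [XX./.../.O.] d6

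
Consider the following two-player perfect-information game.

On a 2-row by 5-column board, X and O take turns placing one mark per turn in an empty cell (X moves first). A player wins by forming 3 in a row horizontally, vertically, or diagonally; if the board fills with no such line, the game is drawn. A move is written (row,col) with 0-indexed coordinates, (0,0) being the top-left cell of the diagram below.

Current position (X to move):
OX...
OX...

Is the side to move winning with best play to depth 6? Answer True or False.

p1 X@[OX.../OX...]: (0,2)[OXX../OX...]+0* (0,3)[OX.X./OX...]+0 (0,4)[OX..X/OX...]+0 (1,2)[OX.../OXX..]+0 (1,3)[OX.../OX.X.]+0 (1,4)[OX.../OX..X]+0
p2 O@[OXX../OX...]: (0,3)[OXXO./OX...]+0* (0,4)[OXX.O/OX...]-1 (1,2)[OXX../OXO..]-1 (1,3)[OXX../OX.O.]-1 (1,4)[OXX../OX..O]-1
p3 X@[OXXO./OX...]: (0,4)[OXXOX/OX...]+0* (1,2)[OXXO./OXX..]+0 (1,3)[OXXO./OX.X.]+0 (1,4)[OXXO./OX..X]+0
p4 O@[OXXOX/OX...]: (1,2)[OXXOX/OXO..]+0* (1,3)[OXXOX/OX.O.]+0 (1,4)[OXXOX/OX..O]+0
p5 X@[OXXOX/OXO..]: (1,3)[OXXOX/OXOX.]+0* (1,4)[OXXOX/OXO.X]+0
p6 O@[OXXOX/OXOX.]: (1,4)[OXXOX/OXOXO]+0*
p7 X@[OXXOX/OXOXO] terminal +0; root [OX.../OX...] d6

X winning at [OX.../OX...]: False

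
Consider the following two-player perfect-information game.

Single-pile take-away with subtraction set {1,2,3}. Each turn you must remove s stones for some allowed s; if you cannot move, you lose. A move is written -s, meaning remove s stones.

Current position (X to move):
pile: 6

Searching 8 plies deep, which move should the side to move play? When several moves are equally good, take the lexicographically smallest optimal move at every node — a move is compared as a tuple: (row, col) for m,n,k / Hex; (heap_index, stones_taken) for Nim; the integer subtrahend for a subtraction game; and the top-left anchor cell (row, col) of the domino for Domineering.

X's best at [6]: -2

p1 X@[6]: -1[5]-1 -2[4]+1* -3[3]-1
p2 O@[4]: -1[3]-1* -2[2]-1 -3[1]-1
p3 X@[3]: -1[2]-1 -2[1]-1 -3[0]+1*
p4 O@[0] terminal -1; root [6] d8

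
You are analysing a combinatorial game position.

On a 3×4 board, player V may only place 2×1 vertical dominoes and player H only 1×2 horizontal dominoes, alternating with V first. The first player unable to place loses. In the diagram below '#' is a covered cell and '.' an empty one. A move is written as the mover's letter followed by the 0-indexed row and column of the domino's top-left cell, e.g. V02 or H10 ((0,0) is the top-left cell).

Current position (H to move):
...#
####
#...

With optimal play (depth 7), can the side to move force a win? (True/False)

H winning at [...#/####/#...]: True

ply 1, H at ...#/####/#... | H00=+1→##.#/####/#...*; H01=+1→.###/####/#...; H21=+1→...#/####/###.; H22=+1→...#/####/#.##
ply 2: ##.#/####/#... is terminal -1 (V); from ...#/####/#... depth 7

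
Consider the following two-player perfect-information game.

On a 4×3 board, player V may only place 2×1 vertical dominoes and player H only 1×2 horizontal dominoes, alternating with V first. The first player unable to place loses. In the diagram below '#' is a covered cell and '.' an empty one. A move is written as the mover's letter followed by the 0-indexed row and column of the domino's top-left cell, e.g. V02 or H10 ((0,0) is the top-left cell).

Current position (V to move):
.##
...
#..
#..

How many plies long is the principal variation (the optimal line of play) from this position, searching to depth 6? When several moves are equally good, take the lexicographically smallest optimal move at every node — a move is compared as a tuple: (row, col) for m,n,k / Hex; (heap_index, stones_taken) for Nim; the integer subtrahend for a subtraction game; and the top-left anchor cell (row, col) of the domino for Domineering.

[.##/.../#../#..] V move#1: V00:-1/###/#../#../#.., V11:+1/.##/.#./##./#..*, V12:+1/.##/..#/#.#/#.., V21:+1/.##/.../##./##., V22:+1/.##/.../#.#/#.#
[.##/.#./##./#..] H move#2: H31:-1/.##/.#./##./###*
[.##/.#./##./###] V move#3: V00:+1/###/##./##./###*, V12:+1/.##/.##/###/###
[###/##./##./###] end (terminal -1, H#4); searched .##/.../#../#.. to 6

PV length from [.##/.../#../#..]: 3 plies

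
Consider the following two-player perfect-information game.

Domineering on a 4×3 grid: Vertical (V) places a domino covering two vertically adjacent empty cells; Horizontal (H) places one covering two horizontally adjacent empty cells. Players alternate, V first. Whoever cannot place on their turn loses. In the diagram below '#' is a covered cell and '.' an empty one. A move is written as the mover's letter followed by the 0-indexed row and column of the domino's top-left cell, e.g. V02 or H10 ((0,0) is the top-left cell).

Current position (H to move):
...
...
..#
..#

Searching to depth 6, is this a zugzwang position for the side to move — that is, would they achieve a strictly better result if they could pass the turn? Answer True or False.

zugzwang(.../.../..#/..#, H) = False

p1 H@[.../.../..#/..#]: H00[##./.../..#/..#]-1* H01[.##/.../..#/..#]-1 H10[.../##./..#/..#]-1 H11[.../.##/..#/..#]-1 H20[.../.../###/..#]-1 H30[.../.../..#/###]-1
p2 V@[##./.../..#/..#]: V02[###/..#/..#/..#]-1 V10[##./#../#.#/..#]+1* V11[##./.#./.##/..#]+1 V20[##./.../#.#/#.#]+1 V21[##./.../.##/.##]+1
p3 H@[##./#../#.#/..#]: H11[##./###/#.#/..#]-1* H30[##./#../#.#/###]-1
p4 V@[##./###/#.#/..#]: V21[##./###/###/.##]+1*
p5 H@[##./###/###/.##] terminal -1; root [.../.../..#/..#] d6
suppose H passes — search the same position with V to move:
pass> p1 V@[.../.../..#/..#]: V00[#../#../..#/..#]+1* V01[.#./.#./..#/..#]+1 V02[..#/..#/..#/..#]+1 V10[.../#../#.#/..#]-1 V11[.../.#./.##/..#]+1 V20[.../.../#.#/#.#]+1 V21[.../.../.##/.##]+1
pass> p2 H@[#../#../..#/..#]: H01[###/#../..#/..#]-1* H11[#../###/..#/..#]-1 H20[#../#../###/..#]-1 H30[#../#../..#/###]-1
pass> p3 V@[###/#../..#/..#]: V11[###/##./.##/..#]-1 V20[###/#../#.#/#.#]+1* V21[###/#../.##/.##]+1
pass> p4 H@[###/#../#.#/#.#]: H11[###/###/#.#/#.#]-1*
pass> p5 V@[###/###/#.#/#.#]: V21[###/###/###/###]+1*
pass> p6 H@[###/###/###/###] terminal -1; root [.../.../..#/..#] d6
for H: play -1, pass -1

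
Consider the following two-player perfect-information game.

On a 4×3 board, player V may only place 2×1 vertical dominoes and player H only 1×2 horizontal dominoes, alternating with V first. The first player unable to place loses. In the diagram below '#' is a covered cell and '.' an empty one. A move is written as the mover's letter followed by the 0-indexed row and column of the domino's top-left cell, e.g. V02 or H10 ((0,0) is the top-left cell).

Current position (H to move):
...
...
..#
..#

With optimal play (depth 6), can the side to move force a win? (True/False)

H winning at [.../.../..#/..#]: False

p1 H@[.../.../..#/..#]: H00[##./.../..#/..#]-1* H01[.##/.../..#/..#]-1 H10[.../##./..#/..#]-1 H11[.../.##/..#/..#]-1 H20[.../.../###/..#]-1 H30[.../.../..#/###]-1
p2 V@[##./.../..#/..#]: V02[###/..#/..#/..#]-1 V10[##./#../#.#/..#]+1* V11[##./.#./.##/..#]+1 V20[##./.../#.#/#.#]+1 V21[##./.../.##/.##]+1
p3 H@[##./#../#.#/..#]: H11[##./###/#.#/..#]-1* H30[##./#../#.#/###]-1
p4 V@[##./###/#.#/..#]: V21[##./###/###/.##]+1*
p5 H@[##./###/###/.##] terminal -1; root [.../.../..#/..#] d6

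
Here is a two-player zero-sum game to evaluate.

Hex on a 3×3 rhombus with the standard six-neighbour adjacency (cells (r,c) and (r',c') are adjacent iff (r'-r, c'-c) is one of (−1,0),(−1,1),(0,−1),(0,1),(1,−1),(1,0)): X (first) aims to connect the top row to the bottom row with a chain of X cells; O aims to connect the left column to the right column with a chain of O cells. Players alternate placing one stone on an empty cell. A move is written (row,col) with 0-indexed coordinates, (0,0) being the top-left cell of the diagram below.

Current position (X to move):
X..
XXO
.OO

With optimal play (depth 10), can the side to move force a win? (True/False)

X winning at [X../XXO/.OO]: True

[X../XXO/.OO] X move#1: (0,1):-1/XX./XXO/.OO, (0,2):-1/X.X/XXO/.OO, (2,0):+1/X../XXO/XOO*
[X../XXO/XOO] end (terminal -1, O#2); searched X../XXO/.OO to 10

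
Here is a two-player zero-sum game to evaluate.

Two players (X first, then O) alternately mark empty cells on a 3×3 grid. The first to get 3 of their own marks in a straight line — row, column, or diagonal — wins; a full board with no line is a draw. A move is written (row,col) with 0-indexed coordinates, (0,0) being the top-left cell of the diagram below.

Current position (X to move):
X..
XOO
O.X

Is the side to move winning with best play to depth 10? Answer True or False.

X winning at [X../XOO/O.X]: False

[X../XOO/O.X] X move#1: (0,1):-1/XX./XOO/O.X, (0,2):+0/X.X/XOO/O.X*, (2,1):-1/X../XOO/OXX
[X.X/XOO/O.X] O move#2: (0,1):+0/XOX/XOO/O.X*, (2,1):-1/X.X/XOO/OOX
[XOX/XOO/O.X] X move#3: (2,1):+0/XOX/XOO/OXX*
[XOX/XOO/OXX] end (terminal +0, O#4); searched X../XOO/O.X to 10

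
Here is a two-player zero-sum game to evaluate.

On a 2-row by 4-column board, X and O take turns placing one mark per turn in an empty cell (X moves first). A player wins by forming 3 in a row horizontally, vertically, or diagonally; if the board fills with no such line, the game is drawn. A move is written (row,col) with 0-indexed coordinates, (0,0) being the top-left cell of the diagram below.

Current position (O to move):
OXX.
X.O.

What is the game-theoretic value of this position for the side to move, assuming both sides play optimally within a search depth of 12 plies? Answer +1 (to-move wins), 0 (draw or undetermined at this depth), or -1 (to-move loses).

[OXX./X.O.] O move#1: (0,3):+0/OXXO/X.O.*, (1,1):-1/OXX./XOO., (1,3):-1/OXX./X.OO
[OXXO/X.O.] X move#2: (1,1):+0/OXXO/XXO.*, (1,3):+0/OXXO/X.OX
[OXXO/XXO.] O move#3: (1,3):+0/OXXO/XXOO*
[OXXO/XXOO] end (terminal +0, X#4); searched OXX./X.O. to 12

value(OXX./X.O., O) = 0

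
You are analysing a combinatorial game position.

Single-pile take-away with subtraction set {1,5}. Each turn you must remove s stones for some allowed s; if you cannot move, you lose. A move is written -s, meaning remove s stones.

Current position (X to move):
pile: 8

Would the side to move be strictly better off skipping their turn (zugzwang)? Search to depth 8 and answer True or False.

p1 X@[8]: -1[7]-1* -5[3]-1
p2 O@[7]: -1[6]+1* -5[2]+1
p3 X@[6]: -1[5]-1* -5[1]-1
p4 O@[5]: -1[4]+1* -5[0]+1
p5 X@[4]: -1[3]-1*
p6 O@[3]: -1[2]+1*
p7 X@[2]: -1[1]-1*
p8 O@[1]: -1[0]+1*
p9 X@[0] terminal -1; root [8] d8
suppose X passes — search the same position with O to move:
pass> p1 O@[8]: -1[7]-1* -5[3]-1
pass> p2 X@[7]: -1[6]+1* -5[2]+1
pass> p3 O@[6]: -1[5]-1* -5[1]-1
pass> p4 X@[5]: -1[4]+1* -5[0]+1
pass> p5 O@[4]: -1[3]-1*
pass> p6 X@[3]: -1[2]+1*
pass> p7 O@[2]: -1[1]-1*
pass> p8 X@[1]: -1[0]+1*
pass> p9 O@[0] terminal -1; root [8] d8
for X: play -1, pass +1

zugzwang(8, X) = True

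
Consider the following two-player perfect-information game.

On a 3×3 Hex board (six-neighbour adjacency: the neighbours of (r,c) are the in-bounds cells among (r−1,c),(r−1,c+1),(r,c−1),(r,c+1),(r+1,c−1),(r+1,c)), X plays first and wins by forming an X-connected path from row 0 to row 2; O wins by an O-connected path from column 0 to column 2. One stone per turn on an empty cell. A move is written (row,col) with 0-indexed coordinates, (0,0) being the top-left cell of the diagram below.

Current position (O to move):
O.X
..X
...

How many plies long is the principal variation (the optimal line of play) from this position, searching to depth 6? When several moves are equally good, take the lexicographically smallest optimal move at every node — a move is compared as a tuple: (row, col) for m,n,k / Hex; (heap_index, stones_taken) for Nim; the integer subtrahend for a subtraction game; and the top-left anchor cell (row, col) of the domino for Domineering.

PV length from [O.X/..X/...]: 6 plies

[O.X/..X/...] O move#1: (0,1):-1/OOX/..X/...*, (1,0):-1/O.X/O.X/..., (1,1):-1/O.X/.OX/..., (2,0):-1/O.X/..X/O.., (2,1):-1/O.X/..X/.O., (2,2):-1/O.X/..X/..O
[OOX/..X/...] X move#2: (1,0):+1/OOX/X.X/...*, (1,1):+1/OOX/.XX/..., (2,0):+1/OOX/..X/X.., (2,1):+1/OOX/..X/.X., (2,2):+1/OOX/..X/..X
[OOX/X.X/...] O move#3: (1,1):-1/OOX/XOX/...*, (2,0):-1/OOX/X.X/O.., (2,1):-1/OOX/X.X/.O., (2,2):-1/OOX/X.X/..O
[OOX/XOX/...] X move#4: (2,0):+1/OOX/XOX/X..*, (2,1):+1/OOX/XOX/.X., (2,2):+1/OOX/XOX/..X
[OOX/XOX/X..] O move#5: (2,1):-1/OOX/XOX/XO.*, (2,2):-1/OOX/XOX/X.O
[OOX/XOX/XO.] X move#6: (2,2):+1/OOX/XOX/XOX*
[OOX/XOX/XOX] end (terminal -1, O#7); searched O.X/..X/... to 6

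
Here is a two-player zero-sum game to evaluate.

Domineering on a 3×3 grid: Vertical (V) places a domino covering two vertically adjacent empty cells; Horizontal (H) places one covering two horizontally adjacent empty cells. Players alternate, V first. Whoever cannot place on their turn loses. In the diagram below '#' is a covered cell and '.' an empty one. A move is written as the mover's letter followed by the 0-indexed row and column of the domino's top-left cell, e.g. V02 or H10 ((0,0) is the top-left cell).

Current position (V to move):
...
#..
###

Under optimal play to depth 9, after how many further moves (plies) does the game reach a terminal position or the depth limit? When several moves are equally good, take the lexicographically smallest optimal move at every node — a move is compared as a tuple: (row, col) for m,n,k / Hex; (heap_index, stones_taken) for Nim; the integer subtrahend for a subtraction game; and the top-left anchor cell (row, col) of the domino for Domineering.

PV length from [.../#../###]: 1 ply

[.../#../###] V move#1: V01:+1/.#./##./###*, V02:-1/..#/#.#/###
[.#./##./###] end (terminal -1, H#2); searched .../#../### to 9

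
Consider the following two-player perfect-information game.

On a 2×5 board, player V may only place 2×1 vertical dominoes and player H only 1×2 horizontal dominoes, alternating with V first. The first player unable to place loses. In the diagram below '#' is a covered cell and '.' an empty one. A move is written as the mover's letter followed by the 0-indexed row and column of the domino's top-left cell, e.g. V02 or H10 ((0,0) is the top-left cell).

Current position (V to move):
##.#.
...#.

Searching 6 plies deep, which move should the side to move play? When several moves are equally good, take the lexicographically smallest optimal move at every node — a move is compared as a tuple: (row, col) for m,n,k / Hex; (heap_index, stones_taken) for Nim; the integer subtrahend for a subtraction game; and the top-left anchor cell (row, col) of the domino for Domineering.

ply 1, V at ##.#./...#. | V02=+1→####./..##.*; V04=-1→##.##/...##
ply 2, H at ####./..##. | H10=-1→####./####.*
ply 3, V at ####./####. | V04=+1→#####/#####*
ply 4: #####/##### is terminal -1 (H); from ##.#./...#. depth 6

V's best at [##.#./...#.]: V02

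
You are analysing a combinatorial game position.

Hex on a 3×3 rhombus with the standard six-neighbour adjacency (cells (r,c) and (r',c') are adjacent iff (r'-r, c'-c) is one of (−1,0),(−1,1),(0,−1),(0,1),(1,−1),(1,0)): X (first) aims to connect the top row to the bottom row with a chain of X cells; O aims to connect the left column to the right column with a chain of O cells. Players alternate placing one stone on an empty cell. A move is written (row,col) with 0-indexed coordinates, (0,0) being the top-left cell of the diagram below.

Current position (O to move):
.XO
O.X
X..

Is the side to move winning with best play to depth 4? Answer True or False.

O winning at [.XO/O.X/X..]: True

p1 O@[.XO/O.X/X..]: (0,0)[OXO/O.X/X..]-1 (1,1)[.XO/OOX/X..]+1* (2,1)[.XO/O.X/XO.]-1 (2,2)[.XO/O.X/X.O]-1
p2 X@[.XO/OOX/X..] terminal -1; root [.XO/O.X/X..] d4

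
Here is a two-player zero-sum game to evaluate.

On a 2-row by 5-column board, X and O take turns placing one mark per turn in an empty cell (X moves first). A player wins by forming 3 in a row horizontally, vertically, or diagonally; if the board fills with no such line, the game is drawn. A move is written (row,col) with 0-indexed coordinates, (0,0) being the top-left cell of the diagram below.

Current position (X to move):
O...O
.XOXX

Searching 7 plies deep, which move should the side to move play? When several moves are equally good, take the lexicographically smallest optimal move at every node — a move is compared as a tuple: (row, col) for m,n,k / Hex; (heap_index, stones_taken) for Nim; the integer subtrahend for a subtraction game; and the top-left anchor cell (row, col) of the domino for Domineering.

[O...O/.XOXX] X move#1: (0,1):+0/OX..O/.XOXX*, (0,2):+0/O.X.O/.XOXX, (0,3):+0/O..XO/.XOXX, (1,0):-1/O...O/XXOXX
[OX..O/.XOXX] O move#2: (0,2):+0/OXO.O/.XOXX*, (0,3):+0/OX.OO/.XOXX, (1,0):+0/OX..O/OXOXX
[OXO.O/.XOXX] X move#3: (0,3):+0/OXOXO/.XOXX*, (1,0):-1/OXO.O/XXOXX
[OXOXO/.XOXX] O move#4: (1,0):+0/OXOXO/OXOXX*
[OXOXO/OXOXX] end (terminal +0, X#5); searched O...O/.XOXX to 7

X's best at [O...O/.XOXX]: (0,1)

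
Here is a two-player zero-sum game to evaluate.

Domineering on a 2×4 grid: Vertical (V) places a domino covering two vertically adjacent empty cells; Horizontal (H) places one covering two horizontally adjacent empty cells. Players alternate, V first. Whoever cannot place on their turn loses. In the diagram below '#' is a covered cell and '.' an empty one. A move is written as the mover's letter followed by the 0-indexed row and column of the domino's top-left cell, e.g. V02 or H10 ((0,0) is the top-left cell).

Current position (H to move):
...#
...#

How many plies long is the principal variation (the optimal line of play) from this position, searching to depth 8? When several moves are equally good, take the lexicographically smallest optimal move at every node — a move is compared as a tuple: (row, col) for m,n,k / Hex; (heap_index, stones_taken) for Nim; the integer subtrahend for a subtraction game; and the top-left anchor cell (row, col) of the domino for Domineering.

ply 1, H at ...#/...# | H00=+1→##.#/...#*; H01=+1→.###/...#; H10=+1→...#/##.#; H11=+1→...#/.###
ply 2, V at ##.#/...# | V02=-1→####/..##*
ply 3, H at ####/..## | H10=+1→####/####*
ply 4: ####/#### is terminal -1 (V); from ...#/...# depth 8

PV length from [...#/...#]: 3 plies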